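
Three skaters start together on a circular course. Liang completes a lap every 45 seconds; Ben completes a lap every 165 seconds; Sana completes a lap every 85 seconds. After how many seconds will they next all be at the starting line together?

8415 seconds

The first simultaneous occurrence is after LCM of the individual periods.
45 = 3^2 × 5
165 = 3 × 5 × 11
85 = 5 × 17
LCM(45, 165, 85) = 3^2 × 5 × 11 × 17 = 8415.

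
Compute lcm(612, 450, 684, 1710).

290700

612 = 2^2 × 3^2 × 17
450 = 2 × 3^2 × 5^2
684 = 2^2 × 3^2 × 19
1710 = 2 × 3^2 × 5 × 19
LCM(612, 450, 684, 1710) = 2^2 × 3^2 × 5^2 × 17 × 19 = 290700.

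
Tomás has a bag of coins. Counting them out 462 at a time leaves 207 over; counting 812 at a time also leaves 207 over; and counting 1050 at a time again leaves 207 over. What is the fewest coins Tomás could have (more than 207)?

670107

N − 207 must be a common multiple of 462, 812, and 1050.
462 = 2 × 3 × 7 × 11
812 = 2^2 × 7 × 29
1050 = 2 × 3 × 5^2 × 7
LCM(462, 812, 1050) = 2^2 × 3 × 5^2 × 7 × 11 × 29 = 669900.
Smallest N > 207 is LCM + 207 = 669900 + 207 = 670107.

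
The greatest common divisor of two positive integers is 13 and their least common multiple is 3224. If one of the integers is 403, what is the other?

104

For two integers, gcd × lcm = product, so the other is (13 × 3224) / 403 = 41912 / 403 = 104.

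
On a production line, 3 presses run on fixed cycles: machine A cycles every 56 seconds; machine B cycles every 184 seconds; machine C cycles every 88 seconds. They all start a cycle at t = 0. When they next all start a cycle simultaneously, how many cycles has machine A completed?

They are all back at their starting positions together after one LCM of the periods.
56 = 2^3 × 7
184 = 2^3 × 23
88 = 2^3 × 11
LCM(56, 184, 88) = 2^3 × 7 × 11 × 23 = 14168.
Cycles for period 56: 14168 / 56 = 253.

253 cycles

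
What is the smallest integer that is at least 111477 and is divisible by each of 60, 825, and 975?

128700

The integer must be a common multiple of 60, 825, and 975, so a multiple of their LCM.
60 = 2^2 × 3 × 5
825 = 3 × 5^2 × 11
975 = 3 × 5^2 × 13
LCM(60, 825, 975) = 2^2 × 3 × 5^2 × 11 × 13 = 42900.
Smallest multiple of 42900 that is ≥ 111477: ⌈111477/42900⌉ × 42900 = 3 × 42900 = 128700.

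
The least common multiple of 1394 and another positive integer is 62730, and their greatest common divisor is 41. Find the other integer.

1845

gcd × lcm = product of the two integers, so the other integer is (41 × 62730) / 1394 = 1845.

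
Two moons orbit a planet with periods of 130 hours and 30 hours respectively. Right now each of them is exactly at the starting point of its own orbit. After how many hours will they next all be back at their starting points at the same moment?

390 hours

They coincide at every common multiple of the periods; the first is the LCM.
130 = 2 × 5 × 13
30 = 2 × 3 × 5
LCM(130, 30) = 2 × 3 × 5 × 13 = 390.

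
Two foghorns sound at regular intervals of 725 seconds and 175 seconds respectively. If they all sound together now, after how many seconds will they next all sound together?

The first simultaneous occurrence is after LCM of the individual periods.
725 = 5^2 × 29
175 = 5^2 × 7
LCM(725, 175) = 5^2 × 7 × 29 = 5075.

5075 seconds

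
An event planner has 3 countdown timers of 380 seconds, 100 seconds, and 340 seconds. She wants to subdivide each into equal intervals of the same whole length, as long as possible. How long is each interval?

The interval must divide each timer length; the longest such is the gcd.
380 = 2^2 × 5 × 19
100 = 2^2 × 5^2
340 = 2^2 × 5 × 17
gcd(380, 100, 340) = 2^2 × 5 = 20.

20 seconds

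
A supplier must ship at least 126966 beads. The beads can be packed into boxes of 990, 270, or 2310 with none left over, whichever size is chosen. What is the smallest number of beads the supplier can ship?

The number of beads must be a common multiple of 990, 270, and 2310, so a multiple of their LCM.
990 = 2 × 3^2 × 5 × 11
270 = 2 × 3^3 × 5
2310 = 2 × 3 × 5 × 7 × 11
LCM(990, 270, 2310) = 2 × 3^3 × 5 × 7 × 11 = 20790.
Smallest multiple of 20790 that is ≥ 126966: ⌈126966/20790⌉ × 20790 = 7 × 20790 = 145530.

145530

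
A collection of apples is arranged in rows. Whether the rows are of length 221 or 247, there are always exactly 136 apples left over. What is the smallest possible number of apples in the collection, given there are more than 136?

4335

N − 136 must be a common multiple of 221 and 247.
221 = 13 × 17
247 = 13 × 19
LCM(221, 247) = 13 × 17 × 19 = 4199.
Smallest N > 136 is LCM + 136 = 4199 + 136 = 4335.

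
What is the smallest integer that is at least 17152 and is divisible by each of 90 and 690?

18630

The integer must be a common multiple of 90 and 690, so a multiple of their LCM.
90 = 2 × 3^2 × 5
690 = 2 × 3 × 5 × 23
LCM(90, 690) = 2 × 3^2 × 5 × 23 = 2070.
Smallest multiple of 2070 that is ≥ 17152: ⌈17152/2070⌉ × 2070 = 9 × 2070 = 18630.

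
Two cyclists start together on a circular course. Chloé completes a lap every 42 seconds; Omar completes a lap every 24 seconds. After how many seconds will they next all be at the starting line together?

We need the least common multiple of the intervals.
42 = 2 × 3 × 7
24 = 2^3 × 3
LCM(42, 24) = 2^3 × 3 × 7 = 168.

168 seconds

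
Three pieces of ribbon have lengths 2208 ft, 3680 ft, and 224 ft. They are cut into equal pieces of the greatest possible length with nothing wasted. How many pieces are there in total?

191

Piece length = gcd(2208, 3680, 224).
2208 = 2^5 × 3 × 23
3680 = 2^5 × 5 × 23
224 = 2^5 × 7
gcd(2208, 3680, 224) = 2^5 = 32.
Total pieces = 2208/32 + 3680/32 + 224/32 = 69 + 115 + 7 = 191.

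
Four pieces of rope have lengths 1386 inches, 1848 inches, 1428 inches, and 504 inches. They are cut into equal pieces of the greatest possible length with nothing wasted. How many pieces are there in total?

Piece length = gcd(1386, 1848, 1428, 504).
1386 = 2 × 3^2 × 7 × 11
1848 = 2^3 × 3 × 7 × 11
1428 = 2^2 × 3 × 7 × 17
504 = 2^3 × 3^2 × 7
gcd(1386, 1848, 1428, 504) = 2 × 3 × 7 = 42.
Total pieces = 1386/42 + 1848/42 + 1428/42 + 504/42 = 33 + 44 + 34 + 12 = 123.

123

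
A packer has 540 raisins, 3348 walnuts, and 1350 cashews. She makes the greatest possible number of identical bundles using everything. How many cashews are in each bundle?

Number of bundles = gcd(540, 3348, 1350).
540 = 2^2 × 3^3 × 5
3348 = 2^2 × 3^3 × 31
1350 = 2 × 3^3 × 5^2
gcd(540, 3348, 1350) = 2 × 3^3 = 54.
cashews per bundle = 1350 / 54 = 25.

25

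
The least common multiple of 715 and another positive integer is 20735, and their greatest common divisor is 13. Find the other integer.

377

gcd × lcm = product of the two integers, so the other integer is (13 × 20735) / 715 = 377.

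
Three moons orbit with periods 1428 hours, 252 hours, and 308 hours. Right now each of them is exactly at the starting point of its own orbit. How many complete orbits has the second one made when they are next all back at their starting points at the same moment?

The first common completion time is the LCM of the periods.
1428 = 2^2 × 3 × 7 × 17
252 = 2^2 × 3^2 × 7
308 = 2^2 × 7 × 11
LCM(1428, 252, 308) = 2^2 × 3^2 × 7 × 11 × 17 = 47124.
Orbits for period 252: 47124 / 252 = 187.

187 orbits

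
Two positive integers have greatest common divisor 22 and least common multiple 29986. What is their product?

659692

For any two positive integers, gcd × lcm = product = 22 × 29986 = 659692.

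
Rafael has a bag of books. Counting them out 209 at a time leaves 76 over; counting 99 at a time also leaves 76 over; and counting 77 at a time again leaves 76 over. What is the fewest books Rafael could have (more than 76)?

N − 76 must be a common multiple of 209, 99, and 77.
209 = 11 × 19
99 = 3^2 × 11
77 = 7 × 11
LCM(209, 99, 77) = 3^2 × 7 × 11 × 19 = 13167.
Smallest N > 76 is LCM + 76 = 13167 + 76 = 13243.

13243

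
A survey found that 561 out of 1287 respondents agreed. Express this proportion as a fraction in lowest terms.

561 = 3 × 11 × 17
1287 = 3^2 × 11 × 13
gcd(561, 1287) = 3 × 11 = 33.
Divide numerator and denominator by 33: 561/1287 = 17/39.

17/39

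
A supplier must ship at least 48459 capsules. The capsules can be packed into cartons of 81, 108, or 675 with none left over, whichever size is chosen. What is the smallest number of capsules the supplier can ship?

48600

The number of capsules must be a common multiple of 81, 108, and 675, so a multiple of their LCM.
81 = 3^4
108 = 2^2 × 3^3
675 = 3^3 × 5^2
LCM(81, 108, 675) = 2^2 × 3^4 × 5^2 = 8100.
Smallest multiple of 8100 that is ≥ 48459: ⌈48459/8100⌉ × 8100 = 6 × 8100 = 48600.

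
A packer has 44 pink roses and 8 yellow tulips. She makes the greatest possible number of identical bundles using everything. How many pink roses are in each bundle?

Number of bundles = gcd(44, 8).
44 = 2^2 × 11
8 = 2^3
gcd(44, 8) = 2^2 = 4.
pink roses per bundle = 44 / 4 = 11.

11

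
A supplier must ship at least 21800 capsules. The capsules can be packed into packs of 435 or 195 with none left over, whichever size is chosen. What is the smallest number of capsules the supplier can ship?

22620

The number of capsules must be a common multiple of 435 and 195, so a multiple of their LCM.
435 = 3 × 5 × 29
195 = 3 × 5 × 13
LCM(435, 195) = 3 × 5 × 13 × 29 = 5655.
Smallest multiple of 5655 that is ≥ 21800: ⌈21800/5655⌉ × 5655 = 4 × 5655 = 22620.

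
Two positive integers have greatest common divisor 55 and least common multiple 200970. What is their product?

11053350

For any two positive integers, gcd × lcm = product = 55 × 200970 = 11053350.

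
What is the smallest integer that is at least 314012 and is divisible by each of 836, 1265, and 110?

384560

The integer must be a common multiple of 836, 1265, and 110, so a multiple of their LCM.
836 = 2^2 × 11 × 19
1265 = 5 × 11 × 23
110 = 2 × 5 × 11
LCM(836, 1265, 110) = 2^2 × 5 × 11 × 19 × 23 = 96140.
Smallest multiple of 96140 that is ≥ 314012: ⌈314012/96140⌉ × 96140 = 4 × 96140 = 384560.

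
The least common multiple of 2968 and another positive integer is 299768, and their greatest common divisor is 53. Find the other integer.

5353

gcd × lcm = product of the two integers, so the other integer is (53 × 299768) / 2968 = 5353.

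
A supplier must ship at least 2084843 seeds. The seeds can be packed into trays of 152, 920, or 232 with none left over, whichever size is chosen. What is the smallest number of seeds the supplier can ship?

2534600

The number of seeds must be a common multiple of 152, 920, and 232, so a multiple of their LCM.
152 = 2^3 × 19
920 = 2^3 × 5 × 23
232 = 2^3 × 29
LCM(152, 920, 232) = 2^3 × 5 × 19 × 23 × 29 = 506920.
Smallest multiple of 506920 that is ≥ 2084843: ⌈2084843/506920⌉ × 506920 = 5 × 506920 = 2534600.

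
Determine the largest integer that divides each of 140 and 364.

28

140 = 2^2 × 5 × 7
364 = 2^2 × 7 × 13
gcd(140, 364) = 2^2 × 7 = 28.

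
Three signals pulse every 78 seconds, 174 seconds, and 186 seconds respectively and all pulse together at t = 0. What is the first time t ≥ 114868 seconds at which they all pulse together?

Joint pulses occur at multiples of LCM(78, 174, 186).
78 = 2 × 3 × 13
174 = 2 × 3 × 29
186 = 2 × 3 × 31
LCM(78, 174, 186) = 2 × 3 × 13 × 29 × 31 = 70122.
Smallest multiple of 70122 that is ≥ 114868: ⌈114868/70122⌉ × 70122 = 2 × 70122 = 140244.

140244 seconds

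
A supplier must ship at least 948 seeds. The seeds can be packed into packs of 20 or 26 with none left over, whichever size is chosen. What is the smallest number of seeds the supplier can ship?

1040

The number of seeds must be a common multiple of 20 and 26, so a multiple of their LCM.
20 = 2^2 × 5
26 = 2 × 13
LCM(20, 26) = 2^2 × 5 × 13 = 260.
Smallest multiple of 260 that is ≥ 948: ⌈948/260⌉ × 260 = 4 × 260 = 1040.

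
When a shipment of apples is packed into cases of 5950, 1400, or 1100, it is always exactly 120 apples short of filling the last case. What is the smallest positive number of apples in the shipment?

Being 120 short of a full case of size k means N ≡ −120 (mod k), i.e. N + 120 is a multiple of each size.
5950 = 2 × 5^2 × 7 × 17
1400 = 2^3 × 5^2 × 7
1100 = 2^2 × 5^2 × 11
LCM(5950, 1400, 1100) = 2^3 × 5^2 × 7 × 11 × 17 = 261800.
Smallest positive N is 261800 − 120 = 261680.

261680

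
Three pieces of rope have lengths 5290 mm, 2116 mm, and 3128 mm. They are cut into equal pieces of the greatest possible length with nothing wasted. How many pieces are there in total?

Piece length = gcd(5290, 2116, 3128).
5290 = 2 × 5 × 23^2
2116 = 2^2 × 23^2
3128 = 2^3 × 17 × 23
gcd(5290, 2116, 3128) = 2 × 23 = 46.
Total pieces = 5290/46 + 2116/46 + 3128/46 = 115 + 46 + 68 = 229.

229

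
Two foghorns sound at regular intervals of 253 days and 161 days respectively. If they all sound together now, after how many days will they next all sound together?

We need the least common multiple of the intervals.
253 = 11 × 23
161 = 7 × 23
LCM(253, 161) = 7 × 11 × 23 = 1771.

1771 days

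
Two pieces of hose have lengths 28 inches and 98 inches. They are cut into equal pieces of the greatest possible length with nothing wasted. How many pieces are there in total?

Piece length = gcd(28, 98).
28 = 2^2 × 7
98 = 2 × 7^2
gcd(28, 98) = 2 × 7 = 14.
Total pieces = 28/14 + 98/14 = 2 + 7 = 9.

9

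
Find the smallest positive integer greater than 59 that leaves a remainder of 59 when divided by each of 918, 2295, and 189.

N − 59 must be a common multiple of 918, 2295, and 189.
918 = 2 × 3^3 × 17
2295 = 3^3 × 5 × 17
189 = 3^3 × 7
LCM(918, 2295, 189) = 2 × 3^3 × 5 × 7 × 17 = 32130.
Smallest N > 59 is LCM + 59 = 32130 + 59 = 32189.

32189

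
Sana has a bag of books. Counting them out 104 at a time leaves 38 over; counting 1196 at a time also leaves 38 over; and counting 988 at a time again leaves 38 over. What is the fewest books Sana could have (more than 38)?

N − 38 must be a common multiple of 104, 1196, and 988.
104 = 2^3 × 13
1196 = 2^2 × 13 × 23
988 = 2^2 × 13 × 19
LCM(104, 1196, 988) = 2^3 × 13 × 19 × 23 = 45448.
Smallest N > 38 is LCM + 38 = 45448 + 38 = 45486.

45486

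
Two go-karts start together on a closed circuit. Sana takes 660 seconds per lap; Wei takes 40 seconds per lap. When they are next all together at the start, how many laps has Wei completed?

All finish a whole number of cycles simultaneously at t = LCM of the periods.
660 = 2^2 × 3 × 5 × 11
40 = 2^3 × 5
LCM(660, 40) = 2^3 × 3 × 5 × 11 = 1320.
Laps for period 40: 1320 / 40 = 33.

33 laps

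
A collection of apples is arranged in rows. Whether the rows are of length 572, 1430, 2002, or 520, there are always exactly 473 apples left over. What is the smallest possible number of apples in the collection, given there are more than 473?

N − 473 must be a common multiple of 572, 1430, 2002, and 520.
572 = 2^2 × 11 × 13
1430 = 2 × 5 × 11 × 13
2002 = 2 × 7 × 11 × 13
520 = 2^3 × 5 × 13
LCM(572, 1430, 2002, 520) = 2^3 × 5 × 7 × 11 × 13 = 40040.
Smallest N > 473 is LCM + 473 = 40040 + 473 = 40513.

40513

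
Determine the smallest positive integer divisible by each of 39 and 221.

663

39 = 3 × 13
221 = 13 × 17
LCM(39, 221) = 3 × 13 × 17 = 663.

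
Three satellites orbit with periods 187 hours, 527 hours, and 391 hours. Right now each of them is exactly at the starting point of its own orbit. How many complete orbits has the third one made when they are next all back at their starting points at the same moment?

341 orbits

All finish a whole number of cycles simultaneously at t = LCM of the periods.
187 = 11 × 17
527 = 17 × 31
391 = 17 × 23
LCM(187, 527, 391) = 11 × 17 × 23 × 31 = 133331.
Orbits for period 391: 133331 / 391 = 341.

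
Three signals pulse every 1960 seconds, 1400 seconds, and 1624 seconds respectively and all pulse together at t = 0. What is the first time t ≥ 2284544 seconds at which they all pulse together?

Joint pulses occur at multiples of LCM(1960, 1400, 1624).
1960 = 2^3 × 5 × 7^2
1400 = 2^3 × 5^2 × 7
1624 = 2^3 × 7 × 29
LCM(1960, 1400, 1624) = 2^3 × 5^2 × 7^2 × 29 = 284200.
Smallest multiple of 284200 that is ≥ 2284544: ⌈2284544/284200⌉ × 284200 = 9 × 284200 = 2557800.

2557800 seconds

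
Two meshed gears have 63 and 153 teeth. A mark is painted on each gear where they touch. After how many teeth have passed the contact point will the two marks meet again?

1071 teeth

The first simultaneous occurrence is after LCM of the individual periods.
63 = 3^2 × 7
153 = 3^2 × 17
LCM(63, 153) = 3^2 × 7 × 17 = 1071.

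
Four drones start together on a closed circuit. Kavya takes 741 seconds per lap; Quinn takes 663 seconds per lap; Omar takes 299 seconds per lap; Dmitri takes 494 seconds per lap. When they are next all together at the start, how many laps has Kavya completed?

782 laps

The first common completion time is the LCM of the periods.
741 = 3 × 13 × 19
663 = 3 × 13 × 17
299 = 13 × 23
494 = 2 × 13 × 19
LCM(741, 663, 299, 494) = 2 × 3 × 13 × 17 × 19 × 23 = 579462.
Laps for period 741: 579462 / 741 = 782.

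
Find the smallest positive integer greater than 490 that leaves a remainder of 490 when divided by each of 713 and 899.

21167

N − 490 must be a common multiple of 713 and 899.
713 = 23 × 31
899 = 29 × 31
LCM(713, 899) = 23 × 29 × 31 = 20677.
Smallest N > 490 is LCM + 490 = 20677 + 490 = 21167.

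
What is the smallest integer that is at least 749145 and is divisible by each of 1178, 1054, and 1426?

The integer must be a common multiple of 1178, 1054, and 1426, so a multiple of their LCM.
1178 = 2 × 19 × 31
1054 = 2 × 17 × 31
1426 = 2 × 23 × 31
LCM(1178, 1054, 1426) = 2 × 17 × 19 × 23 × 31 = 460598.
Smallest multiple of 460598 that is ≥ 749145: ⌈749145/460598⌉ × 460598 = 2 × 460598 = 921196.

921196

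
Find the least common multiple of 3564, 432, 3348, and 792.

441936

3564 = 2^2 × 3^4 × 11
432 = 2^4 × 3^3
3348 = 2^2 × 3^3 × 31
792 = 2^3 × 3^2 × 11
LCM(3564, 432, 3348, 792) = 2^4 × 3^4 × 11 × 31 = 441936.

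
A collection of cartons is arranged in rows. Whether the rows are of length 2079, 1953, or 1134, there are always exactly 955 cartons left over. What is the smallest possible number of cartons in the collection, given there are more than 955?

387649

N − 955 must be a common multiple of 2079, 1953, and 1134.
2079 = 3^3 × 7 × 11
1953 = 3^2 × 7 × 31
1134 = 2 × 3^4 × 7
LCM(2079, 1953, 1134) = 2 × 3^4 × 7 × 11 × 31 = 386694.
Smallest N > 955 is LCM + 955 = 386694 + 955 = 387649.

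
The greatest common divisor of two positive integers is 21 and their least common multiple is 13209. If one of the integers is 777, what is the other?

For two integers, gcd × lcm = product, so the other is (21 × 13209) / 777 = 277389 / 777 = 357.

357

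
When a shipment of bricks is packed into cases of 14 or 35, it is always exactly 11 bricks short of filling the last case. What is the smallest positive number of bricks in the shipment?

Being 11 short of a full case of size k means N ≡ −11 (mod k), i.e. N + 11 is a multiple of each size.
14 = 2 × 7
35 = 5 × 7
LCM(14, 35) = 2 × 5 × 7 = 70.
Smallest positive N is 70 − 11 = 59.

59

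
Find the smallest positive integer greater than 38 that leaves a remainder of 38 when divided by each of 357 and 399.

6821

N − 38 must be a common multiple of 357 and 399.
357 = 3 × 7 × 17
399 = 3 × 7 × 19
LCM(357, 399) = 3 × 7 × 17 × 19 = 6783.
Smallest N > 38 is LCM + 38 = 6783 + 38 = 6821.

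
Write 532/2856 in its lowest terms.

532 = 2^2 × 7 × 19
2856 = 2^3 × 3 × 7 × 17
gcd(532, 2856) = 2^2 × 7 = 28.
Divide numerator and denominator by 28: 532/2856 = 19/102.

19/102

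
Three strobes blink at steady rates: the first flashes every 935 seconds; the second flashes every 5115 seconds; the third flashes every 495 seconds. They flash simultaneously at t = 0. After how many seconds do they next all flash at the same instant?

260865 seconds

The first simultaneous occurrence is after LCM of the individual periods.
935 = 5 × 11 × 17
5115 = 3 × 5 × 11 × 31
495 = 3^2 × 5 × 11
LCM(935, 5115, 495) = 3^2 × 5 × 11 × 17 × 31 = 260865.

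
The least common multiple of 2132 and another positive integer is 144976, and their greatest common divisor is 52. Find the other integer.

3536

gcd × lcm = product of the two integers, so the other integer is (52 × 144976) / 2132 = 3536.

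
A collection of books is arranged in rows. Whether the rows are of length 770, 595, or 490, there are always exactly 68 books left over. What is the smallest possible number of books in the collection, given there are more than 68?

N − 68 must be a common multiple of 770, 595, and 490.
770 = 2 × 5 × 7 × 11
595 = 5 × 7 × 17
490 = 2 × 5 × 7^2
LCM(770, 595, 490) = 2 × 5 × 7^2 × 11 × 17 = 91630.
Smallest N > 68 is LCM + 68 = 91630 + 68 = 91698.

91698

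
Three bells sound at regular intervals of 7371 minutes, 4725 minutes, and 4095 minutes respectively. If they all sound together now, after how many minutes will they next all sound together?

We need the least common multiple of the intervals.
7371 = 3^4 × 7 × 13
4725 = 3^3 × 5^2 × 7
4095 = 3^2 × 5 × 7 × 13
LCM(7371, 4725, 4095) = 3^4 × 5^2 × 7 × 13 = 184275.

184275 minutes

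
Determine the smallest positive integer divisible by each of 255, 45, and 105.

5355

255 = 3 × 5 × 17
45 = 3^2 × 5
105 = 3 × 5 × 7
LCM(255, 45, 105) = 3^2 × 5 × 7 × 17 = 5355.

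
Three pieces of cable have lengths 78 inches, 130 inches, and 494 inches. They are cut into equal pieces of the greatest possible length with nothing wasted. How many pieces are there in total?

Piece length = gcd(78, 130, 494).
78 = 2 × 3 × 13
130 = 2 × 5 × 13
494 = 2 × 13 × 19
gcd(78, 130, 494) = 2 × 13 = 26.
Total pieces = 78/26 + 130/26 + 494/26 = 3 + 5 + 19 = 27.

27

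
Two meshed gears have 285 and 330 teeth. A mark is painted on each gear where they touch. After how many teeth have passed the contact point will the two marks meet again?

They coincide at every common multiple of the periods; the first is the LCM.
285 = 3 × 5 × 19
330 = 2 × 3 × 5 × 11
LCM(285, 330) = 2 × 3 × 5 × 11 × 19 = 6270.

6270 teeth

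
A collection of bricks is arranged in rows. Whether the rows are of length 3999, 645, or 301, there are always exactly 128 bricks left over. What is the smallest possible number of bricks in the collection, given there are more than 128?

140093

N − 128 must be a common multiple of 3999, 645, and 301.
3999 = 3 × 31 × 43
645 = 3 × 5 × 43
301 = 7 × 43
LCM(3999, 645, 301) = 3 × 5 × 7 × 31 × 43 = 139965.
Smallest N > 128 is LCM + 128 = 139965 + 128 = 140093.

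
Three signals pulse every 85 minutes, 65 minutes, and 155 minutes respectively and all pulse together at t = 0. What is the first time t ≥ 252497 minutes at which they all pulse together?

Joint pulses occur at multiples of LCM(85, 65, 155).
85 = 5 × 17
65 = 5 × 13
155 = 5 × 31
LCM(85, 65, 155) = 5 × 13 × 17 × 31 = 34255.
Smallest multiple of 34255 that is ≥ 252497: ⌈252497/34255⌉ × 34255 = 8 × 34255 = 274040.

274040 minutes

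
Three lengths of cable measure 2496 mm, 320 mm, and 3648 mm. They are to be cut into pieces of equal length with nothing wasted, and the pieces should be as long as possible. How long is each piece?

64 mm

Each piece length must divide every original length, so the longest possible is gcd(2496, 320, 3648).
2496 = 2^6 × 3 × 13
320 = 2^6 × 5
3648 = 2^6 × 3 × 19
gcd(2496, 320, 3648) = 2^6 = 64.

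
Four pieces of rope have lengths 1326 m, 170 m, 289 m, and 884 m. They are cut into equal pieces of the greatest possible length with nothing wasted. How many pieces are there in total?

Piece length = gcd(1326, 170, 289, 884).
1326 = 2 × 3 × 13 × 17
170 = 2 × 5 × 17
289 = 17^2
884 = 2^2 × 13 × 17
gcd(1326, 170, 289, 884) = 17.
Total pieces = 1326/17 + 170/17 + 289/17 + 884/17 = 78 + 10 + 17 + 52 = 157.

157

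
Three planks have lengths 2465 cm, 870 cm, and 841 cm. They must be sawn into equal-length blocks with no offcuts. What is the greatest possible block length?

29 cm

The block length must divide every plank, so the greatest is gcd(2465, 870, 841).
2465 = 5 × 17 × 29
870 = 2 × 3 × 5 × 29
841 = 29^2
gcd(2465, 870, 841) = 29.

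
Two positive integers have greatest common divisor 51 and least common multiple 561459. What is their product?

For any two positive integers, gcd × lcm = product = 51 × 561459 = 28634409.

28634409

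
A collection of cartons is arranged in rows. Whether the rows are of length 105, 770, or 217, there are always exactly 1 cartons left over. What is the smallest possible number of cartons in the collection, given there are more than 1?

N − 1 must be a common multiple of 105, 770, and 217.
105 = 3 × 5 × 7
770 = 2 × 5 × 7 × 11
217 = 7 × 31
LCM(105, 770, 217) = 2 × 3 × 5 × 7 × 11 × 31 = 71610.
Smallest N > 1 is LCM + 1 = 71610 + 1 = 71611.

71611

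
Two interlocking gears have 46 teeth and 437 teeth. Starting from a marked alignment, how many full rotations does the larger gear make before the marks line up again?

All finish a whole number of cycles simultaneously at t = LCM of the periods.
46 = 2 × 23
437 = 19 × 23
LCM(46, 437) = 2 × 19 × 23 = 874.
Rotations for period 437: 874 / 437 = 2.

2 rotations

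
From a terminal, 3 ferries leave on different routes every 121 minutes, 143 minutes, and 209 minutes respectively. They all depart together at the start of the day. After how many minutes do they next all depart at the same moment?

29887 minutes

We need the least common multiple of the intervals.
121 = 11^2
143 = 11 × 13
209 = 11 × 19
LCM(121, 143, 209) = 11^2 × 13 × 19 = 29887.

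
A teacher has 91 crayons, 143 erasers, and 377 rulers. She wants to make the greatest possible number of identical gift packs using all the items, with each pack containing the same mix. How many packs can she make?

13 packs

The pack count must divide each quantity, so the greatest is gcd(91, 143, 377).
91 = 7 × 13
143 = 11 × 13
377 = 13 × 29
gcd(91, 143, 377) = 13.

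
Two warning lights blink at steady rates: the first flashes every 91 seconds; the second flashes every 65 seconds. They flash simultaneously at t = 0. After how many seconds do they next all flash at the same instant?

We need the least common multiple of the intervals.
91 = 7 × 13
65 = 5 × 13
LCM(91, 65) = 5 × 7 × 13 = 455.

455 seconds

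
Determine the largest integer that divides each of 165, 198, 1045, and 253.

165 = 3 × 5 × 11
198 = 2 × 3^2 × 11
1045 = 5 × 11 × 19
253 = 11 × 23
gcd(165, 198, 1045, 253) = 11.

11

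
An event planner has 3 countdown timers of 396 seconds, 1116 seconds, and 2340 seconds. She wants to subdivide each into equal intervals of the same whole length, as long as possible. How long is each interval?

The interval must divide each timer length; the longest such is the gcd.
396 = 2^2 × 3^2 × 11
1116 = 2^2 × 3^2 × 31
2340 = 2^2 × 3^2 × 5 × 13
gcd(396, 1116, 2340) = 2^2 × 3^2 = 36.

36 seconds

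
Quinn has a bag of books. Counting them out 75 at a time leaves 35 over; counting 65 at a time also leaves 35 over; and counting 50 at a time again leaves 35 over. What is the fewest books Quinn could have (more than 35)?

N − 35 must be a common multiple of 75, 65, and 50.
75 = 3 × 5^2
65 = 5 × 13
50 = 2 × 5^2
LCM(75, 65, 50) = 2 × 3 × 5^2 × 13 = 1950.
Smallest N > 35 is LCM + 35 = 1950 + 35 = 1985.

1985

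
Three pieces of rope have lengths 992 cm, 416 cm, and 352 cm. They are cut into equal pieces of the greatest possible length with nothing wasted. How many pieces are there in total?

55

Piece length = gcd(992, 416, 352).
992 = 2^5 × 31
416 = 2^5 × 13
352 = 2^5 × 11
gcd(992, 416, 352) = 2^5 = 32.
Total pieces = 992/32 + 416/32 + 352/32 = 31 + 13 + 11 = 55.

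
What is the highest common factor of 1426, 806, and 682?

1426 = 2 × 23 × 31
806 = 2 × 13 × 31
682 = 2 × 11 × 31
gcd(1426, 806, 682) = 2 × 31 = 62.

62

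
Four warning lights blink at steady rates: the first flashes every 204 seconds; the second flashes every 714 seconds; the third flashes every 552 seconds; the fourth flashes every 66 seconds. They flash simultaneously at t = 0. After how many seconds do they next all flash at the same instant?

722568 seconds

They coincide at every common multiple of the periods; the first is the LCM.
204 = 2^2 × 3 × 17
714 = 2 × 3 × 7 × 17
552 = 2^3 × 3 × 23
66 = 2 × 3 × 11
LCM(204, 714, 552, 66) = 2^3 × 3 × 7 × 11 × 17 × 23 = 722568.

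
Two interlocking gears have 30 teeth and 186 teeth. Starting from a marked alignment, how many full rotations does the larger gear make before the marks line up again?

5 rotations

They are all back at their starting positions together after one LCM of the periods.
30 = 2 × 3 × 5
186 = 2 × 3 × 31
LCM(30, 186) = 2 × 3 × 5 × 31 = 930.
Rotations for period 186: 930 / 186 = 5.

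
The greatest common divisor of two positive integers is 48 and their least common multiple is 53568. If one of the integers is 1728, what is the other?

For two integers, gcd × lcm = product, so the other is (48 × 53568) / 1728 = 2571264 / 1728 = 1488.

1488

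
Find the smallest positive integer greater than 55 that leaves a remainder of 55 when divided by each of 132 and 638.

N − 55 must be a common multiple of 132 and 638.
132 = 2^2 × 3 × 11
638 = 2 × 11 × 29
LCM(132, 638) = 2^2 × 3 × 11 × 29 = 3828.
Smallest N > 55 is LCM + 55 = 3828 + 55 = 3883.

3883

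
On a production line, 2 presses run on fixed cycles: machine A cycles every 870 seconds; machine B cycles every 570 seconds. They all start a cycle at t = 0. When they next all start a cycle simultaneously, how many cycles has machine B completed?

29 cycles

All finish a whole number of cycles simultaneously at t = LCM of the periods.
870 = 2 × 3 × 5 × 29
570 = 2 × 3 × 5 × 19
LCM(870, 570) = 2 × 3 × 5 × 19 × 29 = 16530.
Cycles for period 570: 16530 / 570 = 29.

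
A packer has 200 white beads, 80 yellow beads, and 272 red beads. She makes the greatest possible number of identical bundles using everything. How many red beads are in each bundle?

34

Number of bundles = gcd(200, 80, 272).
200 = 2^3 × 5^2
80 = 2^4 × 5
272 = 2^4 × 17
gcd(200, 80, 272) = 2^3 = 8.
red beads per bundle = 272 / 8 = 34.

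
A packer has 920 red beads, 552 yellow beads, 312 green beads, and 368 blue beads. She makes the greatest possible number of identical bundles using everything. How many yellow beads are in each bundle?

Number of bundles = gcd(920, 552, 312, 368).
920 = 2^3 × 5 × 23
552 = 2^3 × 3 × 23
312 = 2^3 × 3 × 13
368 = 2^4 × 23
gcd(920, 552, 312, 368) = 2^3 = 8.
yellow beads per bundle = 552 / 8 = 69.

69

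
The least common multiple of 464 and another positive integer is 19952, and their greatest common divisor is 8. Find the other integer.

344

gcd × lcm = product of the two integers, so the other integer is (8 × 19952) / 464 = 344.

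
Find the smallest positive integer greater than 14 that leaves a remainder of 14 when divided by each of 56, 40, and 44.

N − 14 must be a common multiple of 56, 40, and 44.
56 = 2^3 × 7
40 = 2^3 × 5
44 = 2^2 × 11
LCM(56, 40, 44) = 2^3 × 5 × 7 × 11 = 3080.
Smallest N > 14 is LCM + 14 = 3080 + 14 = 3094.

3094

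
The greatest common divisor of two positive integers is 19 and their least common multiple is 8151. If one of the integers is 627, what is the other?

For two integers, gcd × lcm = product, so the other is (19 × 8151) / 627 = 154869 / 627 = 247.

247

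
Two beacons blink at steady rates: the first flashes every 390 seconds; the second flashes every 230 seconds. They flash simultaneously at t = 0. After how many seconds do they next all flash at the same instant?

8970 seconds

We need the least common multiple of the intervals.
390 = 2 × 3 × 5 × 13
230 = 2 × 5 × 23
LCM(390, 230) = 2 × 3 × 5 × 13 × 23 = 8970.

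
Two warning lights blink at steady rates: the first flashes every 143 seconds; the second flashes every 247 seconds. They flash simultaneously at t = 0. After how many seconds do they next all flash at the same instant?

2717 seconds

We need the least common multiple of the intervals.
143 = 11 × 13
247 = 13 × 19
LCM(143, 247) = 11 × 13 × 19 = 2717.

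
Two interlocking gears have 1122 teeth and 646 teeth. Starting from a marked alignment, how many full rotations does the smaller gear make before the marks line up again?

33 rotations

They are all back at their starting positions together after one LCM of the periods.
1122 = 2 × 3 × 11 × 17
646 = 2 × 17 × 19
LCM(1122, 646) = 2 × 3 × 11 × 17 × 19 = 21318.
Rotations for period 646: 21318 / 646 = 33.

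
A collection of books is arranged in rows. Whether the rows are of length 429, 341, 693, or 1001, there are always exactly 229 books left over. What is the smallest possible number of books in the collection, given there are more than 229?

279508

N − 229 must be a common multiple of 429, 341, 693, and 1001.
429 = 3 × 11 × 13
341 = 11 × 31
693 = 3^2 × 7 × 11
1001 = 7 × 11 × 13
LCM(429, 341, 693, 1001) = 3^2 × 7 × 11 × 13 × 31 = 279279.
Smallest N > 229 is LCM + 229 = 279279 + 229 = 279508.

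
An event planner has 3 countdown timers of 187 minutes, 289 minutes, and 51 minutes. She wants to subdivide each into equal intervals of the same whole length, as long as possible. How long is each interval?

17 minutes

The interval must divide each timer length; the longest such is the gcd.
187 = 11 × 17
289 = 17^2
51 = 3 × 17
gcd(187, 289, 51) = 17.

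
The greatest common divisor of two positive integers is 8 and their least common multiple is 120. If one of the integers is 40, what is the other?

24

For two integers, gcd × lcm = product, so the other is (8 × 120) / 40 = 960 / 40 = 24.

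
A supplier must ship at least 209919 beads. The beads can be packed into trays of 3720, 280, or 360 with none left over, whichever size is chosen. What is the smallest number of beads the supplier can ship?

234360

The number of beads must be a common multiple of 3720, 280, and 360, so a multiple of their LCM.
3720 = 2^3 × 3 × 5 × 31
280 = 2^3 × 5 × 7
360 = 2^3 × 3^2 × 5
LCM(3720, 280, 360) = 2^3 × 3^2 × 5 × 7 × 31 = 78120.
Smallest multiple of 78120 that is ≥ 209919: ⌈209919/78120⌉ × 78120 = 3 × 78120 = 234360.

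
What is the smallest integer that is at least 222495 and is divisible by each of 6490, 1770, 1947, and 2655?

233640

The integer must be a common multiple of 6490, 1770, 1947, and 2655, so a multiple of their LCM.
6490 = 2 × 5 × 11 × 59
1770 = 2 × 3 × 5 × 59
1947 = 3 × 11 × 59
2655 = 3^2 × 5 × 59
LCM(6490, 1770, 1947, 2655) = 2 × 3^2 × 5 × 11 × 59 = 58410.
Smallest multiple of 58410 that is ≥ 222495: ⌈222495/58410⌉ × 58410 = 4 × 58410 = 233640.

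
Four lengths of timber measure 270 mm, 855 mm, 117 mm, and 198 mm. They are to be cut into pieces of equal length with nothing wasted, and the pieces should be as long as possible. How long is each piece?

The greatest length dividing all of 270, 855, 117, and 198 is their gcd.
270 = 2 × 3^3 × 5
855 = 3^2 × 5 × 19
117 = 3^2 × 13
198 = 2 × 3^2 × 11
gcd(270, 855, 117, 198) = 3^2 = 9.

9 mm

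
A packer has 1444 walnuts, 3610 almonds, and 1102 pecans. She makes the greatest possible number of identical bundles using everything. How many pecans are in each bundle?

29

Number of bundles = gcd(1444, 3610, 1102).
1444 = 2^2 × 19^2
3610 = 2 × 5 × 19^2
1102 = 2 × 19 × 29
gcd(1444, 3610, 1102) = 2 × 19 = 38.
pecans per bundle = 1102 / 38 = 29.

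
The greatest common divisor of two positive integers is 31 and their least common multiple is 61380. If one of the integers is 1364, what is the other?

1395

For two integers, gcd × lcm = product, so the other is (31 × 61380) / 1364 = 1902780 / 1364 = 1395.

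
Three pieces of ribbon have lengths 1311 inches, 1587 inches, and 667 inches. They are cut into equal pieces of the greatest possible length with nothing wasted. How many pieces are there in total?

Piece length = gcd(1311, 1587, 667).
1311 = 3 × 19 × 23
1587 = 3 × 23^2
667 = 23 × 29
gcd(1311, 1587, 667) = 23.
Total pieces = 1311/23 + 1587/23 + 667/23 = 57 + 69 + 29 = 155.

155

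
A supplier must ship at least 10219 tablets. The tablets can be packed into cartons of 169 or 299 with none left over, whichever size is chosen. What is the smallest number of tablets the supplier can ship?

11661

The number of tablets must be a common multiple of 169 and 299, so a multiple of their LCM.
169 = 13^2
299 = 13 × 23
LCM(169, 299) = 13^2 × 23 = 3887.
Smallest multiple of 3887 that is ≥ 10219: ⌈10219/3887⌉ × 3887 = 3 × 3887 = 11661.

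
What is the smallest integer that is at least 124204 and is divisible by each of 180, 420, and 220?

The integer must be a common multiple of 180, 420, and 220, so a multiple of their LCM.
180 = 2^2 × 3^2 × 5
420 = 2^2 × 3 × 5 × 7
220 = 2^2 × 5 × 11
LCM(180, 420, 220) = 2^2 × 3^2 × 5 × 7 × 11 = 13860.
Smallest multiple of 13860 that is ≥ 124204: ⌈124204/13860⌉ × 13860 = 9 × 13860 = 124740.

124740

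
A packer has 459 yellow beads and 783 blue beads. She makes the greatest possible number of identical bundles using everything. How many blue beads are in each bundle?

Number of bundles = gcd(459, 783).
459 = 3^3 × 17
783 = 3^3 × 29
gcd(459, 783) = 3^3 = 27.
blue beads per bundle = 783 / 27 = 29.

29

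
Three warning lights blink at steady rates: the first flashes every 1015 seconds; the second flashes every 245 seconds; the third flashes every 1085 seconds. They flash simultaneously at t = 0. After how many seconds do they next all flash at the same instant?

We need the least common multiple of the intervals.
1015 = 5 × 7 × 29
245 = 5 × 7^2
1085 = 5 × 7 × 31
LCM(1015, 245, 1085) = 5 × 7^2 × 29 × 31 = 220255.

220255 seconds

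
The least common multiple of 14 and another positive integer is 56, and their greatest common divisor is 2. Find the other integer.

gcd × lcm = product of the two integers, so the other integer is (2 × 56) / 14 = 8.

8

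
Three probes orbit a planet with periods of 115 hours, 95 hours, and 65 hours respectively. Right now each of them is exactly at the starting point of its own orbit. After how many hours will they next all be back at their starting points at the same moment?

They coincide at every common multiple of the periods; the first is the LCM.
115 = 5 × 23
95 = 5 × 19
65 = 5 × 13
LCM(115, 95, 65) = 5 × 13 × 19 × 23 = 28405.

28405 hours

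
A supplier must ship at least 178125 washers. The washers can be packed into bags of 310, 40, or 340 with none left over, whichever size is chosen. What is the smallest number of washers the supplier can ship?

189720

The number of washers must be a common multiple of 310, 40, and 340, so a multiple of their LCM.
310 = 2 × 5 × 31
40 = 2^3 × 5
340 = 2^2 × 5 × 17
LCM(310, 40, 340) = 2^3 × 5 × 17 × 31 = 21080.
Smallest multiple of 21080 that is ≥ 178125: ⌈178125/21080⌉ × 21080 = 9 × 21080 = 189720.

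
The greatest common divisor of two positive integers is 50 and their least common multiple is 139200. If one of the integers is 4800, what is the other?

For two integers, gcd × lcm = product, so the other is (50 × 139200) / 4800 = 6960000 / 4800 = 1450.

1450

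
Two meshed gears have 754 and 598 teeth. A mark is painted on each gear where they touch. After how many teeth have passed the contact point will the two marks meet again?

We need the least common multiple of the intervals.
754 = 2 × 13 × 29
598 = 2 × 13 × 23
LCM(754, 598) = 2 × 13 × 23 × 29 = 17342.

17342 teeth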